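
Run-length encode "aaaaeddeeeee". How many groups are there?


Input: aaaaeddeeeee
Scanning for consecutive runs:
  Group 1: 'a' x 4 (positions 0-3)
  Group 2: 'e' x 1 (positions 4-4)
  Group 3: 'd' x 2 (positions 5-6)
  Group 4: 'e' x 5 (positions 7-11)
Total groups: 4

4


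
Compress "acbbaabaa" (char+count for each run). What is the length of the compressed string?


Input: acbbaabaa
Runs:
  'a' x 1 => "a1"
  'c' x 1 => "c1"
  'b' x 2 => "b2"
  'a' x 2 => "a2"
  'b' x 1 => "b1"
  'a' x 2 => "a2"
Compressed: "a1c1b2a2b1a2"
Compressed length: 12

12


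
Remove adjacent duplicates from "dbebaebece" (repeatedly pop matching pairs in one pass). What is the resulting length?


Input: dbebaebece
Stack-based adjacent duplicate removal:
  Read 'd': push. Stack: d
  Read 'b': push. Stack: db
  Read 'e': push. Stack: dbe
  Read 'b': push. Stack: dbeb
  Read 'a': push. Stack: dbeba
  Read 'e': push. Stack: dbebae
  Read 'b': push. Stack: dbebaeb
  Read 'e': push. Stack: dbebaebe
  Read 'c': push. Stack: dbebaebec
  Read 'e': push. Stack: dbebaebece
Final stack: "dbebaebece" (length 10)

10


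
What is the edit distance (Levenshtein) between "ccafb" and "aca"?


Computing edit distance: "ccafb" -> "aca"
DP table:
           a    c    a
      0    1    2    3
  c   1    1    1    2
  c   2    2    1    2
  a   3    2    2    1
  f   4    3    3    2
  b   5    4    4    3
Edit distance = dp[5][3] = 3

3


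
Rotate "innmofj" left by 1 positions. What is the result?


Input: "innmofj", rotate left by 1
First 1 characters: "i"
Remaining characters: "nnmofj"
Concatenate remaining + first: "nnmofj" + "i" = "nnmofji"

nnmofji


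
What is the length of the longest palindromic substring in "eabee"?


Input: "eabee"
Checking substrings for palindromes:
  [3:5] "ee" (len 2) => palindrome
Longest palindromic substring: "ee" with length 2

2


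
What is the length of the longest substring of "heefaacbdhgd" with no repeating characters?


Input: "heefaacbdhgd"
Sliding window (track last position of each char):
  Position 0 ('h'): window [0,0] length 1 -- new best
  Position 1 ('e'): window [0,1] length 2 -- new best
  Position 2 ('e'): repeat (last at 1), move window start to 2
  Position 2 ('e'): window [2,2] length 1
  Position 3 ('f'): window [2,3] length 2
  Position 4 ('a'): window [2,4] length 3 -- new best
  Position 5 ('a'): repeat (last at 4), move window start to 5
  Position 5 ('a'): window [5,5] length 1
  Position 6 ('c'): window [5,6] length 2
  Position 7 ('b'): window [5,7] length 3
  Position 8 ('d'): window [5,8] length 4 -- new best
  Position 9 ('h'): window [5,9] length 5 -- new best
  Position 10 ('g'): window [5,10] length 6 -- new best
  Position 11 ('d'): repeat (last at 8), move window start to 9
  Position 11 ('d'): window [9,11] length 3
Longest substring with no repeats: "acbdhg" with length 6

6


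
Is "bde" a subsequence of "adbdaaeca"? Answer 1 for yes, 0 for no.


Check if "bde" is a subsequence of "adbdaaeca"
Greedy scan:
  Position 0 ('a'): no match needed
  Position 1 ('d'): no match needed
  Position 2 ('b'): matches sub[0] = 'b'
  Position 3 ('d'): matches sub[1] = 'd'
  Position 4 ('a'): no match needed
  Position 5 ('a'): no match needed
  Position 6 ('e'): matches sub[2] = 'e'
  Position 7 ('c'): no match needed
  Position 8 ('a'): no match needed
All 3 characters matched => is a subsequence

1


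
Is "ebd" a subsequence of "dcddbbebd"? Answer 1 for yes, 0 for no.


Check if "ebd" is a subsequence of "dcddbbebd"
Greedy scan:
  Position 0 ('d'): no match needed
  Position 1 ('c'): no match needed
  Position 2 ('d'): no match needed
  Position 3 ('d'): no match needed
  Position 4 ('b'): no match needed
  Position 5 ('b'): no match needed
  Position 6 ('e'): matches sub[0] = 'e'
  Position 7 ('b'): matches sub[1] = 'b'
  Position 8 ('d'): matches sub[2] = 'd'
All 3 characters matched => is a subsequence

1


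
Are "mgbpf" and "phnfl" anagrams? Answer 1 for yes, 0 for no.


Strings: "mgbpf", "phnfl"
Sorted first:  bfgmp
Sorted second: fhlnp
Differ at position 0: 'b' vs 'f' => not anagrams

0


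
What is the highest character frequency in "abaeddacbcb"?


Input: abaeddacbcb
Character counts:
  'a': 3
  'b': 3
  'c': 2
  'd': 2
  'e': 1
Maximum frequency: 3

3


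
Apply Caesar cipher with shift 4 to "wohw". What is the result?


Caesar cipher: shift "wohw" by 4
  'w' (pos 22) + 4 = pos 0 = 'a'
  'o' (pos 14) + 4 = pos 18 = 's'
  'h' (pos 7) + 4 = pos 11 = 'l'
  'w' (pos 22) + 4 = pos 0 = 'a'
Result: asla

asla


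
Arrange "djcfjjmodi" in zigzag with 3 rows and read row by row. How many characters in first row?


Zigzag "djcfjjmodi" into 3 rows:
Placing characters:
  'd' => row 0
  'j' => row 1
  'c' => row 2
  'f' => row 1
  'j' => row 0
  'j' => row 1
  'm' => row 2
  'o' => row 1
  'd' => row 0
  'i' => row 1
Rows:
  Row 0: "djd"
  Row 1: "jfjoi"
  Row 2: "cm"
First row length: 3

3


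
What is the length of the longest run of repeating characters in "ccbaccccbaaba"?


Input: "ccbaccccbaaba"
Scanning for longest run:
  Position 1 ('c'): continues run of 'c', length=2
  Position 2 ('b'): new char, reset run to 1
  Position 3 ('a'): new char, reset run to 1
  Position 4 ('c'): new char, reset run to 1
  Position 5 ('c'): continues run of 'c', length=2
  Position 6 ('c'): continues run of 'c', length=3
  Position 7 ('c'): continues run of 'c', length=4
  Position 8 ('b'): new char, reset run to 1
  Position 9 ('a'): new char, reset run to 1
  Position 10 ('a'): continues run of 'a', length=2
  Position 11 ('b'): new char, reset run to 1
  Position 12 ('a'): new char, reset run to 1
Longest run: 'c' with length 4

4


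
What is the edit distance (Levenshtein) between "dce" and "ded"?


Computing edit distance: "dce" -> "ded"
DP table:
           d    e    d
      0    1    2    3
  d   1    0    1    2
  c   2    1    1    2
  e   3    2    1    2
Edit distance = dp[3][3] = 2

2


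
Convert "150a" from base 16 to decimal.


Input: "150a" in base 16
Positional expansion:
  Digit '1' (value 1) x 16^3 = 4096
  Digit '5' (value 5) x 16^2 = 1280
  Digit '0' (value 0) x 16^1 = 0
  Digit 'a' (value 10) x 16^0 = 10
Sum = 5386

5386


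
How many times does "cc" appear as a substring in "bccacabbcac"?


Searching for "cc" in "bccacabbcac"
Scanning each position:
  Position 0: "bc" => no
  Position 1: "cc" => MATCH
  Position 2: "ca" => no
  Position 3: "ac" => no
  Position 4: "ca" => no
  Position 5: "ab" => no
  Position 6: "bb" => no
  Position 7: "bc" => no
  Position 8: "ca" => no
  Position 9: "ac" => no
Total occurrences: 1

1


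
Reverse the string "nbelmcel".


Input: nbelmcel
Reading characters right to left:
  Position 7: 'l'
  Position 6: 'e'
  Position 5: 'c'
  Position 4: 'm'
  Position 3: 'l'
  Position 2: 'e'
  Position 1: 'b'
  Position 0: 'n'
Reversed: lecmlebn

lecmlebn


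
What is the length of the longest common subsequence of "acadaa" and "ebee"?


LCS of "acadaa" and "ebee"
DP table:
           e    b    e    e
      0    0    0    0    0
  a   0    0    0    0    0
  c   0    0    0    0    0
  a   0    0    0    0    0
  d   0    0    0    0    0
  a   0    0    0    0    0
  a   0    0    0    0    0
LCS length = dp[6][4] = 0

0


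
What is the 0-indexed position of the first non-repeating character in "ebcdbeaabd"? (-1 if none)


Input: ebcdbeaabd
Character frequencies:
  'a': 2
  'b': 3
  'c': 1
  'd': 2
  'e': 2
Scanning left to right for freq == 1:
  Position 0 ('e'): freq=2, skip
  Position 1 ('b'): freq=3, skip
  Position 2 ('c'): unique! => answer = 2

2


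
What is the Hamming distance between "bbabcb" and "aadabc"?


Comparing "bbabcb" and "aadabc" position by position:
  Position 0: 'b' vs 'a' => differ
  Position 1: 'b' vs 'a' => differ
  Position 2: 'a' vs 'd' => differ
  Position 3: 'b' vs 'a' => differ
  Position 4: 'c' vs 'b' => differ
  Position 5: 'b' vs 'c' => differ
Total differences (Hamming distance): 6

6


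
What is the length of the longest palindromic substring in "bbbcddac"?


Input: "bbbcddac"
Checking substrings for palindromes:
  [0:3] "bbb" (len 3) => palindrome
  [0:2] "bb" (len 2) => palindrome
  [1:3] "bb" (len 2) => palindrome
  [4:6] "dd" (len 2) => palindrome
Longest palindromic substring: "bbb" with length 3

3


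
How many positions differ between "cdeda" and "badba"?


Comparing "cdeda" and "badba" position by position:
  Position 0: 'c' vs 'b' => DIFFER
  Position 1: 'd' vs 'a' => DIFFER
  Position 2: 'e' vs 'd' => DIFFER
  Position 3: 'd' vs 'b' => DIFFER
  Position 4: 'a' vs 'a' => same
Positions that differ: 4

4


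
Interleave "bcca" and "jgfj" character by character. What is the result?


Interleaving "bcca" and "jgfj":
  Position 0: 'b' from first, 'j' from second => "bj"
  Position 1: 'c' from first, 'g' from second => "cg"
  Position 2: 'c' from first, 'f' from second => "cf"
  Position 3: 'a' from first, 'j' from second => "aj"
Result: bjcgcfaj

bjcgcfaj


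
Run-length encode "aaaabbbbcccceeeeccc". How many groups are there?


Input: aaaabbbbcccceeeeccc
Scanning for consecutive runs:
  Group 1: 'a' x 4 (positions 0-3)
  Group 2: 'b' x 4 (positions 4-7)
  Group 3: 'c' x 4 (positions 8-11)
  Group 4: 'e' x 4 (positions 12-15)
  Group 5: 'c' x 3 (positions 16-18)
Total groups: 5

5


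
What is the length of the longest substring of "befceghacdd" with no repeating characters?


Input: "befceghacdd"
Sliding window (track last position of each char):
  Position 0 ('b'): window [0,0] length 1 -- new best
  Position 1 ('e'): window [0,1] length 2 -- new best
  Position 2 ('f'): window [0,2] length 3 -- new best
  Position 3 ('c'): window [0,3] length 4 -- new best
  Position 4 ('e'): repeat (last at 1), move window start to 2
  Position 4 ('e'): window [2,4] length 3
  Position 5 ('g'): window [2,5] length 4
  Position 6 ('h'): window [2,6] length 5 -- new best
  Position 7 ('a'): window [2,7] length 6 -- new best
  Position 8 ('c'): repeat (last at 3), move window start to 4
  Position 8 ('c'): window [4,8] length 5
  Position 9 ('d'): window [4,9] length 6
  Position 10 ('d'): repeat (last at 9), move window start to 10
  Position 10 ('d'): window [10,10] length 1
Longest substring with no repeats: "fcegha" with length 6

6


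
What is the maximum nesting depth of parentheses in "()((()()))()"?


Input: "()((()()))()"
Tracking depth:
  Position 0 '(': depth becomes 1
  Position 1 ')': depth becomes 0
  Position 2 '(': depth becomes 1
  Position 3 '(': depth becomes 2
  Position 4 '(': depth becomes 3
  Position 5 ')': depth becomes 2
  Position 6 '(': depth becomes 3
  Position 7 ')': depth becomes 2
  Position 8 ')': depth becomes 1
  Position 9 ')': depth becomes 0
  Position 10 '(': depth becomes 1
  Position 11 ')': depth becomes 0
Maximum depth reached: 3

3


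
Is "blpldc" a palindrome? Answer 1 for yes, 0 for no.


Input: blpldc
Reversed: cdlplb
  Compare pos 0 ('b') with pos 5 ('c'): MISMATCH
  Compare pos 1 ('l') with pos 4 ('d'): MISMATCH
  Compare pos 2 ('p') with pos 3 ('l'): MISMATCH
Result: not a palindrome

0


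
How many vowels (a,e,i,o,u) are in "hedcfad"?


Input: hedcfad
Checking each character:
  'h' at position 0: consonant
  'e' at position 1: vowel (running total: 1)
  'd' at position 2: consonant
  'c' at position 3: consonant
  'f' at position 4: consonant
  'a' at position 5: vowel (running total: 2)
  'd' at position 6: consonant
Total vowels: 2

2


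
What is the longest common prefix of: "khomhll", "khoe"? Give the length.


Words: khomhll, khoe
  Position 0: all 'k' => match
  Position 1: all 'h' => match
  Position 2: all 'o' => match
  Position 3: ('m', 'e') => mismatch, stop
LCP = "kho" (length 3)

3


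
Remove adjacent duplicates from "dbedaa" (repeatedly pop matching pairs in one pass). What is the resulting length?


Input: dbedaa
Stack-based adjacent duplicate removal:
  Read 'd': push. Stack: d
  Read 'b': push. Stack: db
  Read 'e': push. Stack: dbe
  Read 'd': push. Stack: dbed
  Read 'a': push. Stack: dbeda
  Read 'a': matches stack top 'a' => pop. Stack: dbed
Final stack: "dbed" (length 4)

4


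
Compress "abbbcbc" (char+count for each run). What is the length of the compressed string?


Input: abbbcbc
Runs:
  'a' x 1 => "a1"
  'b' x 3 => "b3"
  'c' x 1 => "c1"
  'b' x 1 => "b1"
  'c' x 1 => "c1"
Compressed: "a1b3c1b1c1"
Compressed length: 10

10


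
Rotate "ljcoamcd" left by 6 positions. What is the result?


Input: "ljcoamcd", rotate left by 6
First 6 characters: "ljcoam"
Remaining characters: "cd"
Concatenate remaining + first: "cd" + "ljcoam" = "cdljcoam"

cdljcoam


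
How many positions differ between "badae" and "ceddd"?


Comparing "badae" and "ceddd" position by position:
  Position 0: 'b' vs 'c' => DIFFER
  Position 1: 'a' vs 'e' => DIFFER
  Position 2: 'd' vs 'd' => same
  Position 3: 'a' vs 'd' => DIFFER
  Position 4: 'e' vs 'd' => DIFFER
Positions that differ: 4

4


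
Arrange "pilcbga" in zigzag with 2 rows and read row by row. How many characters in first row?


Zigzag "pilcbga" into 2 rows:
Placing characters:
  'p' => row 0
  'i' => row 1
  'l' => row 0
  'c' => row 1
  'b' => row 0
  'g' => row 1
  'a' => row 0
Rows:
  Row 0: "plba"
  Row 1: "icg"
First row length: 4

4


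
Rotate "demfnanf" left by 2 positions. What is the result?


Input: "demfnanf", rotate left by 2
First 2 characters: "de"
Remaining characters: "mfnanf"
Concatenate remaining + first: "mfnanf" + "de" = "mfnanfde"

mfnanfde


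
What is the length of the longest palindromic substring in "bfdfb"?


Input: "bfdfb"
Checking substrings for palindromes:
  [0:5] "bfdfb" (len 5) => palindrome
  [1:4] "fdf" (len 3) => palindrome
Longest palindromic substring: "bfdfb" with length 5

5


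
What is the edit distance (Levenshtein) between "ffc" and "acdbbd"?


Computing edit distance: "ffc" -> "acdbbd"
DP table:
           a    c    d    b    b    d
      0    1    2    3    4    5    6
  f   1    1    2    3    4    5    6
  f   2    2    2    3    4    5    6
  c   3    3    2    3    4    5    6
Edit distance = dp[3][6] = 6

6


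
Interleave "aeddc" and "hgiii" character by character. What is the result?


Interleaving "aeddc" and "hgiii":
  Position 0: 'a' from first, 'h' from second => "ah"
  Position 1: 'e' from first, 'g' from second => "eg"
  Position 2: 'd' from first, 'i' from second => "di"
  Position 3: 'd' from first, 'i' from second => "di"
  Position 4: 'c' from first, 'i' from second => "ci"
Result: ahegdidici

ahegdidici


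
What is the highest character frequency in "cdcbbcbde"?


Input: cdcbbcbde
Character counts:
  'b': 3
  'c': 3
  'd': 2
  'e': 1
Maximum frequency: 3

3


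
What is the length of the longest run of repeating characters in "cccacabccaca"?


Input: "cccacabccaca"
Scanning for longest run:
  Position 1 ('c'): continues run of 'c', length=2
  Position 2 ('c'): continues run of 'c', length=3
  Position 3 ('a'): new char, reset run to 1
  Position 4 ('c'): new char, reset run to 1
  Position 5 ('a'): new char, reset run to 1
  Position 6 ('b'): new char, reset run to 1
  Position 7 ('c'): new char, reset run to 1
  Position 8 ('c'): continues run of 'c', length=2
  Position 9 ('a'): new char, reset run to 1
  Position 10 ('c'): new char, reset run to 1
  Position 11 ('a'): new char, reset run to 1
Longest run: 'c' with length 3

3


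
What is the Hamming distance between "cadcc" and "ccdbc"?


Comparing "cadcc" and "ccdbc" position by position:
  Position 0: 'c' vs 'c' => same
  Position 1: 'a' vs 'c' => differ
  Position 2: 'd' vs 'd' => same
  Position 3: 'c' vs 'b' => differ
  Position 4: 'c' vs 'c' => same
Total differences (Hamming distance): 2

2


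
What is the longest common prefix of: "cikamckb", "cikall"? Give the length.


Words: cikamckb, cikall
  Position 0: all 'c' => match
  Position 1: all 'i' => match
  Position 2: all 'k' => match
  Position 3: all 'a' => match
  Position 4: ('m', 'l') => mismatch, stop
LCP = "cika" (length 4)

4


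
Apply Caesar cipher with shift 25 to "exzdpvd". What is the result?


Caesar cipher: shift "exzdpvd" by 25
  'e' (pos 4) + 25 = pos 3 = 'd'
  'x' (pos 23) + 25 = pos 22 = 'w'
  'z' (pos 25) + 25 = pos 24 = 'y'
  'd' (pos 3) + 25 = pos 2 = 'c'
  'p' (pos 15) + 25 = pos 14 = 'o'
  'v' (pos 21) + 25 = pos 20 = 'u'
  'd' (pos 3) + 25 = pos 2 = 'c'
Result: dwycouc

dwycouc


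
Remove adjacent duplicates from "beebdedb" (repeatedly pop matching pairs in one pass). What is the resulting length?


Input: beebdedb
Stack-based adjacent duplicate removal:
  Read 'b': push. Stack: b
  Read 'e': push. Stack: be
  Read 'e': matches stack top 'e' => pop. Stack: b
  Read 'b': matches stack top 'b' => pop. Stack: (empty)
  Read 'd': push. Stack: d
  Read 'e': push. Stack: de
  Read 'd': push. Stack: ded
  Read 'b': push. Stack: dedb
Final stack: "dedb" (length 4)

4


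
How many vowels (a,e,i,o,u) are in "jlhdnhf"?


Input: jlhdnhf
Checking each character:
  'j' at position 0: consonant
  'l' at position 1: consonant
  'h' at position 2: consonant
  'd' at position 3: consonant
  'n' at position 4: consonant
  'h' at position 5: consonant
  'f' at position 6: consonant
Total vowels: 0

0


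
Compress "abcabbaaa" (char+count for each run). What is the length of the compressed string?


Input: abcabbaaa
Runs:
  'a' x 1 => "a1"
  'b' x 1 => "b1"
  'c' x 1 => "c1"
  'a' x 1 => "a1"
  'b' x 2 => "b2"
  'a' x 3 => "a3"
Compressed: "a1b1c1a1b2a3"
Compressed length: 12

12


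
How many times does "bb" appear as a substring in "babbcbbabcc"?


Searching for "bb" in "babbcbbabcc"
Scanning each position:
  Position 0: "ba" => no
  Position 1: "ab" => no
  Position 2: "bb" => MATCH
  Position 3: "bc" => no
  Position 4: "cb" => no
  Position 5: "bb" => MATCH
  Position 6: "ba" => no
  Position 7: "ab" => no
  Position 8: "bc" => no
  Position 9: "cc" => no
Total occurrences: 2

2


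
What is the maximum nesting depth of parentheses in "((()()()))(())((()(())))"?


Input: "((()()()))(())((()(())))"
Tracking depth:
  Position 0 '(': depth becomes 1
  Position 1 '(': depth becomes 2
  Position 2 '(': depth becomes 3
  Position 3 ')': depth becomes 2
  Position 4 '(': depth becomes 3
  Position 5 ')': depth becomes 2
  Position 6 '(': depth becomes 3
  Position 7 ')': depth becomes 2
  Position 8 ')': depth becomes 1
  Position 9 ')': depth becomes 0
  Position 10 '(': depth becomes 1
  Position 11 '(': depth becomes 2
  Position 12 ')': depth becomes 1
  Position 13 ')': depth becomes 0
  Position 14 '(': depth becomes 1
  Position 15 '(': depth becomes 2
  Position 16 '(': depth becomes 3
  Position 17 ')': depth becomes 2
  Position 18 '(': depth becomes 3
  Position 19 '(': depth becomes 4
  Position 20 ')': depth becomes 3
  Position 21 ')': depth becomes 2
  Position 22 ')': depth becomes 1
  Position 23 ')': depth becomes 0
Maximum depth reached: 4

4


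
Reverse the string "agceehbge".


Input: agceehbge
Reading characters right to left:
  Position 8: 'e'
  Position 7: 'g'
  Position 6: 'b'
  Position 5: 'h'
  Position 4: 'e'
  Position 3: 'e'
  Position 2: 'c'
  Position 1: 'g'
  Position 0: 'a'
Reversed: egbheecga

egbheecga


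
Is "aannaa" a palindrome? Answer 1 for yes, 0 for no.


Input: aannaa
Reversed: aannaa
  Compare pos 0 ('a') with pos 5 ('a'): match
  Compare pos 1 ('a') with pos 4 ('a'): match
  Compare pos 2 ('n') with pos 3 ('n'): match
Result: palindrome

1


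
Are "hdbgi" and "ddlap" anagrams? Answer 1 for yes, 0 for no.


Strings: "hdbgi", "ddlap"
Sorted first:  bdghi
Sorted second: addlp
Differ at position 0: 'b' vs 'a' => not anagrams

0


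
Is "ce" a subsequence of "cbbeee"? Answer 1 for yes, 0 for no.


Check if "ce" is a subsequence of "cbbeee"
Greedy scan:
  Position 0 ('c'): matches sub[0] = 'c'
  Position 1 ('b'): no match needed
  Position 2 ('b'): no match needed
  Position 3 ('e'): matches sub[1] = 'e'
  Position 4 ('e'): no match needed
  Position 5 ('e'): no match needed
All 2 characters matched => is a subsequence

1


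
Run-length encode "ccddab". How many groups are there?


Input: ccddab
Scanning for consecutive runs:
  Group 1: 'c' x 2 (positions 0-1)
  Group 2: 'd' x 2 (positions 2-3)
  Group 3: 'a' x 1 (positions 4-4)
  Group 4: 'b' x 1 (positions 5-5)
Total groups: 4

4


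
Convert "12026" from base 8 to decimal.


Input: "12026" in base 8
Positional expansion:
  Digit '1' (value 1) x 8^4 = 4096
  Digit '2' (value 2) x 8^3 = 1024
  Digit '0' (value 0) x 8^2 = 0
  Digit '2' (value 2) x 8^1 = 16
  Digit '6' (value 6) x 8^0 = 6
Sum = 5142

5142


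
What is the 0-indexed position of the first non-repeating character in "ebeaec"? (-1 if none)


Input: ebeaec
Character frequencies:
  'a': 1
  'b': 1
  'c': 1
  'e': 3
Scanning left to right for freq == 1:
  Position 0 ('e'): freq=3, skip
  Position 1 ('b'): unique! => answer = 1

1


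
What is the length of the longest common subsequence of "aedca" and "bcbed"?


LCS of "aedca" and "bcbed"
DP table:
           b    c    b    e    d
      0    0    0    0    0    0
  a   0    0    0    0    0    0
  e   0    0    0    0    1    1
  d   0    0    0    0    1    2
  c   0    0    1    1    1    2
  a   0    0    1    1    1    2
LCS length = dp[5][5] = 2

2


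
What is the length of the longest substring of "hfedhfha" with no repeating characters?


Input: "hfedhfha"
Sliding window (track last position of each char):
  Position 0 ('h'): window [0,0] length 1 -- new best
  Position 1 ('f'): window [0,1] length 2 -- new best
  Position 2 ('e'): window [0,2] length 3 -- new best
  Position 3 ('d'): window [0,3] length 4 -- new best
  Position 4 ('h'): repeat (last at 0), move window start to 1
  Position 4 ('h'): window [1,4] length 4
  Position 5 ('f'): repeat (last at 1), move window start to 2
  Position 5 ('f'): window [2,5] length 4
  Position 6 ('h'): repeat (last at 4), move window start to 5
  Position 6 ('h'): window [5,6] length 2
  Position 7 ('a'): window [5,7] length 3
Longest substring with no repeats: "hfed" with length 4

4


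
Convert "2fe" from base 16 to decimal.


Input: "2fe" in base 16
Positional expansion:
  Digit '2' (value 2) x 16^2 = 512
  Digit 'f' (value 15) x 16^1 = 240
  Digit 'e' (value 14) x 16^0 = 14
Sum = 766

766


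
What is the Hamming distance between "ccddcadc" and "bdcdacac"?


Comparing "ccddcadc" and "bdcdacac" position by position:
  Position 0: 'c' vs 'b' => differ
  Position 1: 'c' vs 'd' => differ
  Position 2: 'd' vs 'c' => differ
  Position 3: 'd' vs 'd' => same
  Position 4: 'c' vs 'a' => differ
  Position 5: 'a' vs 'c' => differ
  Position 6: 'd' vs 'a' => differ
  Position 7: 'c' vs 'c' => same
Total differences (Hamming distance): 6

6


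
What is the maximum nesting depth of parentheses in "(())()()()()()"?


Input: "(())()()()()()"
Tracking depth:
  Position 0 '(': depth becomes 1
  Position 1 '(': depth becomes 2
  Position 2 ')': depth becomes 1
  Position 3 ')': depth becomes 0
  Position 4 '(': depth becomes 1
  Position 5 ')': depth becomes 0
  Position 6 '(': depth becomes 1
  Position 7 ')': depth becomes 0
  Position 8 '(': depth becomes 1
  Position 9 ')': depth becomes 0
  Position 10 '(': depth becomes 1
  Position 11 ')': depth becomes 0
  Position 12 '(': depth becomes 1
  Position 13 ')': depth becomes 0
Maximum depth reached: 2

2


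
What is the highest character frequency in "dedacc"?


Input: dedacc
Character counts:
  'a': 1
  'c': 2
  'd': 2
  'e': 1
Maximum frequency: 2

2


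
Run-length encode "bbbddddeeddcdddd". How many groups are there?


Input: bbbddddeeddcdddd
Scanning for consecutive runs:
  Group 1: 'b' x 3 (positions 0-2)
  Group 2: 'd' x 4 (positions 3-6)
  Group 3: 'e' x 2 (positions 7-8)
  Group 4: 'd' x 2 (positions 9-10)
  Group 5: 'c' x 1 (positions 11-11)
  Group 6: 'd' x 4 (positions 12-15)
Total groups: 6

6


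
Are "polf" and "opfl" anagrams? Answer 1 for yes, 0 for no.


Strings: "polf", "opfl"
Sorted first:  flop
Sorted second: flop
Sorted forms match => anagrams

1


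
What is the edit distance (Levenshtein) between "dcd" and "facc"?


Computing edit distance: "dcd" -> "facc"
DP table:
           f    a    c    c
      0    1    2    3    4
  d   1    1    2    3    4
  c   2    2    2    2    3
  d   3    3    3    3    3
Edit distance = dp[3][4] = 3

3


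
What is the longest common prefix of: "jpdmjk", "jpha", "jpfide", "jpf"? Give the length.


Words: jpdmjk, jpha, jpfide, jpf
  Position 0: all 'j' => match
  Position 1: all 'p' => match
  Position 2: ('d', 'h', 'f', 'f') => mismatch, stop
LCP = "jp" (length 2)

2


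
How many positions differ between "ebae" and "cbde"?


Comparing "ebae" and "cbde" position by position:
  Position 0: 'e' vs 'c' => DIFFER
  Position 1: 'b' vs 'b' => same
  Position 2: 'a' vs 'd' => DIFFER
  Position 3: 'e' vs 'e' => same
Positions that differ: 2

2


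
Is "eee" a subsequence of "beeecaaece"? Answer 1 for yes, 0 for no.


Check if "eee" is a subsequence of "beeecaaece"
Greedy scan:
  Position 0 ('b'): no match needed
  Position 1 ('e'): matches sub[0] = 'e'
  Position 2 ('e'): matches sub[1] = 'e'
  Position 3 ('e'): matches sub[2] = 'e'
  Position 4 ('c'): no match needed
  Position 5 ('a'): no match needed
  Position 6 ('a'): no match needed
  Position 7 ('e'): no match needed
  Position 8 ('c'): no match needed
  Position 9 ('e'): no match needed
All 3 characters matched => is a subsequence

1


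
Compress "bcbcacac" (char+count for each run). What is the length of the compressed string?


Input: bcbcacac
Runs:
  'b' x 1 => "b1"
  'c' x 1 => "c1"
  'b' x 1 => "b1"
  'c' x 1 => "c1"
  'a' x 1 => "a1"
  'c' x 1 => "c1"
  'a' x 1 => "a1"
  'c' x 1 => "c1"
Compressed: "b1c1b1c1a1c1a1c1"
Compressed length: 16

16


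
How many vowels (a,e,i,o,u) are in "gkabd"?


Input: gkabd
Checking each character:
  'g' at position 0: consonant
  'k' at position 1: consonant
  'a' at position 2: vowel (running total: 1)
  'b' at position 3: consonant
  'd' at position 4: consonant
Total vowels: 1

1


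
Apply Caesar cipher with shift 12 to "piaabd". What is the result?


Caesar cipher: shift "piaabd" by 12
  'p' (pos 15) + 12 = pos 1 = 'b'
  'i' (pos 8) + 12 = pos 20 = 'u'
  'a' (pos 0) + 12 = pos 12 = 'm'
  'a' (pos 0) + 12 = pos 12 = 'm'
  'b' (pos 1) + 12 = pos 13 = 'n'
  'd' (pos 3) + 12 = pos 15 = 'p'
Result: bummnp

bummnp


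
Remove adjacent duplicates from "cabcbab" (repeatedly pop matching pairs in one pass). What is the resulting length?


Input: cabcbab
Stack-based adjacent duplicate removal:
  Read 'c': push. Stack: c
  Read 'a': push. Stack: ca
  Read 'b': push. Stack: cab
  Read 'c': push. Stack: cabc
  Read 'b': push. Stack: cabcb
  Read 'a': push. Stack: cabcba
  Read 'b': push. Stack: cabcbab
Final stack: "cabcbab" (length 7)

7


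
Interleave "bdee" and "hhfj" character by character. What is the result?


Interleaving "bdee" and "hhfj":
  Position 0: 'b' from first, 'h' from second => "bh"
  Position 1: 'd' from first, 'h' from second => "dh"
  Position 2: 'e' from first, 'f' from second => "ef"
  Position 3: 'e' from first, 'j' from second => "ej"
Result: bhdhefej

bhdhefej


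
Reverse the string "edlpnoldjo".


Input: edlpnoldjo
Reading characters right to left:
  Position 9: 'o'
  Position 8: 'j'
  Position 7: 'd'
  Position 6: 'l'
  Position 5: 'o'
  Position 4: 'n'
  Position 3: 'p'
  Position 2: 'l'
  Position 1: 'd'
  Position 0: 'e'
Reversed: ojdlonplde

ojdlonplde


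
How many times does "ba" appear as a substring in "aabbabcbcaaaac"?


Searching for "ba" in "aabbabcbcaaaac"
Scanning each position:
  Position 0: "aa" => no
  Position 1: "ab" => no
  Position 2: "bb" => no
  Position 3: "ba" => MATCH
  Position 4: "ab" => no
  Position 5: "bc" => no
  Position 6: "cb" => no
  Position 7: "bc" => no
  Position 8: "ca" => no
  Position 9: "aa" => no
  Position 10: "aa" => no
  Position 11: "aa" => no
  Position 12: "ac" => no
Total occurrences: 1

1


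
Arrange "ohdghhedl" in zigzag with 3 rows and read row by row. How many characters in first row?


Zigzag "ohdghhedl" into 3 rows:
Placing characters:
  'o' => row 0
  'h' => row 1
  'd' => row 2
  'g' => row 1
  'h' => row 0
  'h' => row 1
  'e' => row 2
  'd' => row 1
  'l' => row 0
Rows:
  Row 0: "ohl"
  Row 1: "hghd"
  Row 2: "de"
First row length: 3

3


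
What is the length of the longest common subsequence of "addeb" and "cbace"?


LCS of "addeb" and "cbace"
DP table:
           c    b    a    c    e
      0    0    0    0    0    0
  a   0    0    0    1    1    1
  d   0    0    0    1    1    1
  d   0    0    0    1    1    1
  e   0    0    0    1    1    2
  b   0    0    1    1    1    2
LCS length = dp[5][5] = 2

2


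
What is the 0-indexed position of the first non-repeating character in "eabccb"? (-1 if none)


Input: eabccb
Character frequencies:
  'a': 1
  'b': 2
  'c': 2
  'e': 1
Scanning left to right for freq == 1:
  Position 0 ('e'): unique! => answer = 0

0


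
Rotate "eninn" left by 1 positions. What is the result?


Input: "eninn", rotate left by 1
First 1 characters: "e"
Remaining characters: "ninn"
Concatenate remaining + first: "ninn" + "e" = "ninne"

ninne


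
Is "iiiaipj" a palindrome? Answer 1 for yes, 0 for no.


Input: iiiaipj
Reversed: jpiaiii
  Compare pos 0 ('i') with pos 6 ('j'): MISMATCH
  Compare pos 1 ('i') with pos 5 ('p'): MISMATCH
  Compare pos 2 ('i') with pos 4 ('i'): match
Result: not a palindrome

0


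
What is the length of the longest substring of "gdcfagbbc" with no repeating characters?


Input: "gdcfagbbc"
Sliding window (track last position of each char):
  Position 0 ('g'): window [0,0] length 1 -- new best
  Position 1 ('d'): window [0,1] length 2 -- new best
  Position 2 ('c'): window [0,2] length 3 -- new best
  Position 3 ('f'): window [0,3] length 4 -- new best
  Position 4 ('a'): window [0,4] length 5 -- new best
  Position 5 ('g'): repeat (last at 0), move window start to 1
  Position 5 ('g'): window [1,5] length 5
  Position 6 ('b'): window [1,6] length 6 -- new best
  Position 7 ('b'): repeat (last at 6), move window start to 7
  Position 7 ('b'): window [7,7] length 1
  Position 8 ('c'): window [7,8] length 2
Longest substring with no repeats: "dcfagb" with length 6

6


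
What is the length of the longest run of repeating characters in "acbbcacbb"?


Input: "acbbcacbb"
Scanning for longest run:
  Position 1 ('c'): new char, reset run to 1
  Position 2 ('b'): new char, reset run to 1
  Position 3 ('b'): continues run of 'b', length=2
  Position 4 ('c'): new char, reset run to 1
  Position 5 ('a'): new char, reset run to 1
  Position 6 ('c'): new char, reset run to 1
  Position 7 ('b'): new char, reset run to 1
  Position 8 ('b'): continues run of 'b', length=2
Longest run: 'b' with length 2

2


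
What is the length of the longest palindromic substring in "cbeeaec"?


Input: "cbeeaec"
Checking substrings for palindromes:
  [3:6] "eae" (len 3) => palindrome
  [2:4] "ee" (len 2) => palindrome
Longest palindromic substring: "eae" with length 3

3


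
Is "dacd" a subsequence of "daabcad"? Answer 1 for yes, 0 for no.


Check if "dacd" is a subsequence of "daabcad"
Greedy scan:
  Position 0 ('d'): matches sub[0] = 'd'
  Position 1 ('a'): matches sub[1] = 'a'
  Position 2 ('a'): no match needed
  Position 3 ('b'): no match needed
  Position 4 ('c'): matches sub[2] = 'c'
  Position 5 ('a'): no match needed
  Position 6 ('d'): matches sub[3] = 'd'
All 4 characters matched => is a subsequence

1


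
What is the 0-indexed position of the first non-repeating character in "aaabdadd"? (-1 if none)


Input: aaabdadd
Character frequencies:
  'a': 4
  'b': 1
  'd': 3
Scanning left to right for freq == 1:
  Position 0 ('a'): freq=4, skip
  Position 1 ('a'): freq=4, skip
  Position 2 ('a'): freq=4, skip
  Position 3 ('b'): unique! => answer = 3

3


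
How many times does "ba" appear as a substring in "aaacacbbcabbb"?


Searching for "ba" in "aaacacbbcabbb"
Scanning each position:
  Position 0: "aa" => no
  Position 1: "aa" => no
  Position 2: "ac" => no
  Position 3: "ca" => no
  Position 4: "ac" => no
  Position 5: "cb" => no
  Position 6: "bb" => no
  Position 7: "bc" => no
  Position 8: "ca" => no
  Position 9: "ab" => no
  Position 10: "bb" => no
  Position 11: "bb" => no
Total occurrences: 0

0


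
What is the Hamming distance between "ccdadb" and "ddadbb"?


Comparing "ccdadb" and "ddadbb" position by position:
  Position 0: 'c' vs 'd' => differ
  Position 1: 'c' vs 'd' => differ
  Position 2: 'd' vs 'a' => differ
  Position 3: 'a' vs 'd' => differ
  Position 4: 'd' vs 'b' => differ
  Position 5: 'b' vs 'b' => same
Total differences (Hamming distance): 5

5


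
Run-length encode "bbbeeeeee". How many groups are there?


Input: bbbeeeeee
Scanning for consecutive runs:
  Group 1: 'b' x 3 (positions 0-2)
  Group 2: 'e' x 6 (positions 3-8)
Total groups: 2

2


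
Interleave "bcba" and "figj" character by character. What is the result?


Interleaving "bcba" and "figj":
  Position 0: 'b' from first, 'f' from second => "bf"
  Position 1: 'c' from first, 'i' from second => "ci"
  Position 2: 'b' from first, 'g' from second => "bg"
  Position 3: 'a' from first, 'j' from second => "aj"
Result: bfcibgaj

bfcibgaj


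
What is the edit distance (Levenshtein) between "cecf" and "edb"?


Computing edit distance: "cecf" -> "edb"
DP table:
           e    d    b
      0    1    2    3
  c   1    1    2    3
  e   2    1    2    3
  c   3    2    2    3
  f   4    3    3    3
Edit distance = dp[4][3] = 3

3


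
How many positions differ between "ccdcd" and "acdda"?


Comparing "ccdcd" and "acdda" position by position:
  Position 0: 'c' vs 'a' => DIFFER
  Position 1: 'c' vs 'c' => same
  Position 2: 'd' vs 'd' => same
  Position 3: 'c' vs 'd' => DIFFER
  Position 4: 'd' vs 'a' => DIFFER
Positions that differ: 3

3


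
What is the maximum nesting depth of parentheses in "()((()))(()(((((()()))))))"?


Input: "()((()))(()(((((()()))))))"
Tracking depth:
  Position 0 '(': depth becomes 1
  Position 1 ')': depth becomes 0
  Position 2 '(': depth becomes 1
  Position 3 '(': depth becomes 2
  Position 4 '(': depth becomes 3
  Position 5 ')': depth becomes 2
  Position 6 ')': depth becomes 1
  Position 7 ')': depth becomes 0
  Position 8 '(': depth becomes 1
  Position 9 '(': depth becomes 2
  Position 10 ')': depth becomes 1
  Position 11 '(': depth becomes 2
  Position 12 '(': depth becomes 3
  Position 13 '(': depth becomes 4
  Position 14 '(': depth becomes 5
  Position 15 '(': depth becomes 6
  Position 16 '(': depth becomes 7
  Position 17 ')': depth becomes 6
  Position 18 '(': depth becomes 7
  Position 19 ')': depth becomes 6
  Position 20 ')': depth becomes 5
  Position 21 ')': depth becomes 4
  Position 22 ')': depth becomes 3
  Position 23 ')': depth becomes 2
  Position 24 ')': depth becomes 1
  Position 25 ')': depth becomes 0
Maximum depth reached: 7

7


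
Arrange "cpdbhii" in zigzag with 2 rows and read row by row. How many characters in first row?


Zigzag "cpdbhii" into 2 rows:
Placing characters:
  'c' => row 0
  'p' => row 1
  'd' => row 0
  'b' => row 1
  'h' => row 0
  'i' => row 1
  'i' => row 0
Rows:
  Row 0: "cdhi"
  Row 1: "pbi"
First row length: 4

4


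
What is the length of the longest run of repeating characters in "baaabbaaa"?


Input: "baaabbaaa"
Scanning for longest run:
  Position 1 ('a'): new char, reset run to 1
  Position 2 ('a'): continues run of 'a', length=2
  Position 3 ('a'): continues run of 'a', length=3
  Position 4 ('b'): new char, reset run to 1
  Position 5 ('b'): continues run of 'b', length=2
  Position 6 ('a'): new char, reset run to 1
  Position 7 ('a'): continues run of 'a', length=2
  Position 8 ('a'): continues run of 'a', length=3
Longest run: 'a' with length 3

3


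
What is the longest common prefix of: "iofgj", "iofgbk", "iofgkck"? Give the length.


Words: iofgj, iofgbk, iofgkck
  Position 0: all 'i' => match
  Position 1: all 'o' => match
  Position 2: all 'f' => match
  Position 3: all 'g' => match
  Position 4: ('j', 'b', 'k') => mismatch, stop
LCP = "iofg" (length 4)

4


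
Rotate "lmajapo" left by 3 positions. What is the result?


Input: "lmajapo", rotate left by 3
First 3 characters: "lma"
Remaining characters: "japo"
Concatenate remaining + first: "japo" + "lma" = "japolma"

japolma


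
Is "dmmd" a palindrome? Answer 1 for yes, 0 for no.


Input: dmmd
Reversed: dmmd
  Compare pos 0 ('d') with pos 3 ('d'): match
  Compare pos 1 ('m') with pos 2 ('m'): match
Result: palindrome

1


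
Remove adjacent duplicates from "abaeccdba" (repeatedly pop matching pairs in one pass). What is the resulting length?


Input: abaeccdba
Stack-based adjacent duplicate removal:
  Read 'a': push. Stack: a
  Read 'b': push. Stack: ab
  Read 'a': push. Stack: aba
  Read 'e': push. Stack: abae
  Read 'c': push. Stack: abaec
  Read 'c': matches stack top 'c' => pop. Stack: abae
  Read 'd': push. Stack: abaed
  Read 'b': push. Stack: abaedb
  Read 'a': push. Stack: abaedba
Final stack: "abaedba" (length 7)

7


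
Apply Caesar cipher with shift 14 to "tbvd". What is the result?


Caesar cipher: shift "tbvd" by 14
  't' (pos 19) + 14 = pos 7 = 'h'
  'b' (pos 1) + 14 = pos 15 = 'p'
  'v' (pos 21) + 14 = pos 9 = 'j'
  'd' (pos 3) + 14 = pos 17 = 'r'
Result: hpjr

hpjr


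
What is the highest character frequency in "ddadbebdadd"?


Input: ddadbebdadd
Character counts:
  'a': 2
  'b': 2
  'd': 6
  'e': 1
Maximum frequency: 6

6


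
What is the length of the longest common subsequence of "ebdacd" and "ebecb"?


LCS of "ebdacd" and "ebecb"
DP table:
           e    b    e    c    b
      0    0    0    0    0    0
  e   0    1    1    1    1    1
  b   0    1    2    2    2    2
  d   0    1    2    2    2    2
  a   0    1    2    2    2    2
  c   0    1    2    2    3    3
  d   0    1    2    2    3    3
LCS length = dp[6][5] = 3

3


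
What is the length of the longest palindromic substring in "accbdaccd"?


Input: "accbdaccd"
Checking substrings for palindromes:
  [1:3] "cc" (len 2) => palindrome
  [6:8] "cc" (len 2) => palindrome
Longest palindromic substring: "cc" with length 2

2


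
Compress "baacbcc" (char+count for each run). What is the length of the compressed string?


Input: baacbcc
Runs:
  'b' x 1 => "b1"
  'a' x 2 => "a2"
  'c' x 1 => "c1"
  'b' x 1 => "b1"
  'c' x 2 => "c2"
Compressed: "b1a2c1b1c2"
Compressed length: 10

10


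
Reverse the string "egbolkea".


Input: egbolkea
Reading characters right to left:
  Position 7: 'a'
  Position 6: 'e'
  Position 5: 'k'
  Position 4: 'l'
  Position 3: 'o'
  Position 2: 'b'
  Position 1: 'g'
  Position 0: 'e'
Reversed: aeklobge

aeklobge


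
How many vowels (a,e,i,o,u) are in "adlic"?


Input: adlic
Checking each character:
  'a' at position 0: vowel (running total: 1)
  'd' at position 1: consonant
  'l' at position 2: consonant
  'i' at position 3: vowel (running total: 2)
  'c' at position 4: consonant
Total vowels: 2

2


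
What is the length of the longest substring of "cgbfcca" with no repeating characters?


Input: "cgbfcca"
Sliding window (track last position of each char):
  Position 0 ('c'): window [0,0] length 1 -- new best
  Position 1 ('g'): window [0,1] length 2 -- new best
  Position 2 ('b'): window [0,2] length 3 -- new best
  Position 3 ('f'): window [0,3] length 4 -- new best
  Position 4 ('c'): repeat (last at 0), move window start to 1
  Position 4 ('c'): window [1,4] length 4
  Position 5 ('c'): repeat (last at 4), move window start to 5
  Position 5 ('c'): window [5,5] length 1
  Position 6 ('a'): window [5,6] length 2
Longest substring with no repeats: "cgbf" with length 4

4


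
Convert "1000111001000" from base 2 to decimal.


Input: "1000111001000" in base 2
Positional expansion:
  Digit '1' (value 1) x 2^12 = 4096
  Digit '0' (value 0) x 2^11 = 0
  Digit '0' (value 0) x 2^10 = 0
  Digit '0' (value 0) x 2^9 = 0
  Digit '1' (value 1) x 2^8 = 256
  Digit '1' (value 1) x 2^7 = 128
  Digit '1' (value 1) x 2^6 = 64
  Digit '0' (value 0) x 2^5 = 0
  Digit '0' (value 0) x 2^4 = 0
  Digit '1' (value 1) x 2^3 = 8
  Digit '0' (value 0) x 2^2 = 0
  Digit '0' (value 0) x 2^1 = 0
  Digit '0' (value 0) x 2^0 = 0
Sum = 4552

4552
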